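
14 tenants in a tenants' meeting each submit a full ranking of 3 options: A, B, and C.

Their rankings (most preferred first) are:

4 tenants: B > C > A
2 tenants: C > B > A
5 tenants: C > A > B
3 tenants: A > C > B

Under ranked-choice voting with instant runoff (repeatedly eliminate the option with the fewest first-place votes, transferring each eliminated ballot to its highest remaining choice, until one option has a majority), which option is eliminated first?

Round 1: C 7, B 4, A 3. A has the fewest and is eliminated.
Round 2: C 10, B 4. C has a majority.

A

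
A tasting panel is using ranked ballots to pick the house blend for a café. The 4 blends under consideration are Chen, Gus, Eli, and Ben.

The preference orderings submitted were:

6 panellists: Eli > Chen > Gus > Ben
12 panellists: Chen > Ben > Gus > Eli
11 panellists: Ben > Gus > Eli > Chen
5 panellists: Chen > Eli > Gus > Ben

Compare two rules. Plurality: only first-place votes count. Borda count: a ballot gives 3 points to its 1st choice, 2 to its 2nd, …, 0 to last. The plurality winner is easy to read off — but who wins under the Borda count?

Plurality first-place counts: Chen 17, Gus 0, Eli 6, Ben 11 → Chen.
Borda totals: Chen 63, Gus 45, Eli 39, Ben 57 → Chen.

Chen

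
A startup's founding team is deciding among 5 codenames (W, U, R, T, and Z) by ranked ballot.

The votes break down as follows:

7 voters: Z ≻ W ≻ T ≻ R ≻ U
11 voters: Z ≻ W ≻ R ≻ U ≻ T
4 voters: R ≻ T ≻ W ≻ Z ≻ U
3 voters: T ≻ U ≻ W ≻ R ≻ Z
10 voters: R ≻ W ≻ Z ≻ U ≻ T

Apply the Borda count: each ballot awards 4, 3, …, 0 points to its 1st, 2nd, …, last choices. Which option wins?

Borda scores:
  W: 7·3 + 11·3 + 4·2 + 3·2 + 10·3 = 98
  U: 7·0 + 11·1 + 4·0 + 3·3 + 10·1 = 30
  R: 7·1 + 11·2 + 4·4 + 3·1 + 10·4 = 88
  T: 7·2 + 11·0 + 4·3 + 3·4 + 10·0 = 38
  Z: 7·4 + 11·4 + 4·1 + 3·0 + 10·2 = 96
W has the highest total.

W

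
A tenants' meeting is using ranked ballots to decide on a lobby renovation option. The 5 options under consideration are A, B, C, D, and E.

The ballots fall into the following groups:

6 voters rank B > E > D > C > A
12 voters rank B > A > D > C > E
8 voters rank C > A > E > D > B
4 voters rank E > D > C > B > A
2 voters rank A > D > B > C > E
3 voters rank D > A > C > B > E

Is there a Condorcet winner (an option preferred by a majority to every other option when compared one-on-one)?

Head-to-head results (35 voters total):
A vs B: B wins 22–13.
A vs C: C wins 18–17.
A vs D: A wins 22–13.
A vs E: A wins 25–10.
B vs C: B wins 20–15.
B vs D: B wins 18–17.
B vs E: B wins 23–12.
C vs D: D wins 27–8.
C vs E: C wins 25–10.
D vs E: E wins 18–17.
B beats each rival — A (22–13), C (20–15), D (18–17), E (23–12) — so B is the Condorcet winner.

Yes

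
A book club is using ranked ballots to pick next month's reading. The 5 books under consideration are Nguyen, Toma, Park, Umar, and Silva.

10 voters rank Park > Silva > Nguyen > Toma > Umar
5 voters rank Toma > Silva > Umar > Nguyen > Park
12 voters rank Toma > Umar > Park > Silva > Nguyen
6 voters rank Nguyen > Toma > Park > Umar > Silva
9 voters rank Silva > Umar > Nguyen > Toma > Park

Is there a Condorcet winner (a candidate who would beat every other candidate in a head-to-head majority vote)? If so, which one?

Head-to-head results (42 voters total):
Nguyen vs Toma: Nguyen wins 25–17.
Nguyen vs Park: Park wins 22–20.
Nguyen vs Umar: Umar wins 26–16.
Nguyen vs Silva: Silva wins 36–6.
Toma vs Park: Toma wins 32–10.
Toma vs Umar: Toma wins 33–9.
Toma vs Silva: Toma wins 23–19.
Park vs Umar: Umar wins 26–16.
Park vs Silva: Park wins 28–14.
Umar vs Silva: Silva wins 24–18.
No candidate beats all others: Nguyen beats Toma beats Park beats Nguyen, a majority cycle.

There is no Condorcet winner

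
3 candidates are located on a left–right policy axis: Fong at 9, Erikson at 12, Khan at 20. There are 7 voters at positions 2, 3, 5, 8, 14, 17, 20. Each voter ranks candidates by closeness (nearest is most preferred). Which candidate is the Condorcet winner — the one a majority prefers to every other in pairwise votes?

Fong

With single-peaked preferences on a line, the Condorcet winner is the candidate closest to the median voter.
The median voter (position 8) is closest to Fong at 9.
Check: Fong vs Khan — voters closer to Fong: 5 of 7.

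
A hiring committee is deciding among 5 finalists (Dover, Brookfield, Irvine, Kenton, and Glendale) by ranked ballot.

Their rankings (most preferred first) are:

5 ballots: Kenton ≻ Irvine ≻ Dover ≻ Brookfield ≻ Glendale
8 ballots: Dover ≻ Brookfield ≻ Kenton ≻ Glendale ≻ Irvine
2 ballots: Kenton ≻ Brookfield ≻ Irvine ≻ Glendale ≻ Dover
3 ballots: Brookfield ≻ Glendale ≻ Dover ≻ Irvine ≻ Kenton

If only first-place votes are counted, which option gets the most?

First-place vote totals:
  Dover: 8
  Brookfield: 3
  Irvine: 0
  Kenton: 7
  Glendale: 0
Dover has the most first-place votes.

Dover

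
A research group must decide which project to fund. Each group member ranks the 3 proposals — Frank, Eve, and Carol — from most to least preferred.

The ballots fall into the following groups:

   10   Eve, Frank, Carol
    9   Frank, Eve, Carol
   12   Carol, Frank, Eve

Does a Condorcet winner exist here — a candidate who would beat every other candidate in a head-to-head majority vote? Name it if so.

Head-to-head results (31 voters total):
Frank vs Eve: Frank wins 21–10.
Frank vs Carol: Frank wins 19–12.
Eve vs Carol: Eve wins 19–12.
Frank beats each rival — Eve (21–10), Carol (19–12) — so Frank is the Condorcet winner.

Frank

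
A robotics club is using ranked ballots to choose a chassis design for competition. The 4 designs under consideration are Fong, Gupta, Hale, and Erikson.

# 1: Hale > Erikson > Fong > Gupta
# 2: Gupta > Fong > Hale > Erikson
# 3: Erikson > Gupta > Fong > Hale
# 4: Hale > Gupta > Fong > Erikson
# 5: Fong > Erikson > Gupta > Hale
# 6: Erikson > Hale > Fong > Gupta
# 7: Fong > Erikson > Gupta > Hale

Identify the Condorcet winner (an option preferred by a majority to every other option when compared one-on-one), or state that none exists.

Fong

Head-to-head results (7 voters total):
Fong vs Gupta: Fong wins 4–3.
Fong vs Hale: Fong wins 4–3.
Fong vs Erikson: Fong wins 4–3.
Gupta vs Hale: Gupta wins 4–3.
Gupta vs Erikson: Erikson wins 5–2.
Hale vs Erikson: Erikson wins 4–3.
Fong beats each rival — Gupta (4–3), Hale (4–3), Erikson (4–3) — so Fong is the Condorcet winner.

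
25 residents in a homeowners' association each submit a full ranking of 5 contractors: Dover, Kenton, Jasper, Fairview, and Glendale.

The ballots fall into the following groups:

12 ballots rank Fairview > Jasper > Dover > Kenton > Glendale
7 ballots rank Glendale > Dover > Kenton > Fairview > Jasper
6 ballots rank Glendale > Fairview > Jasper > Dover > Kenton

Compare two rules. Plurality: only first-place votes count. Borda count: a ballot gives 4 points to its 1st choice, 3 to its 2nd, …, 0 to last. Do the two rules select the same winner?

No

Plurality first-place counts: Dover 0, Kenton 0, Jasper 0, Fairview 12, Glendale 13 → Glendale.
Borda totals: Dover 51, Kenton 26, Jasper 48, Fairview 73, Glendale 52 → Fairview.
The two rules disagree: plurality picks Glendale, Borda picks Fairview.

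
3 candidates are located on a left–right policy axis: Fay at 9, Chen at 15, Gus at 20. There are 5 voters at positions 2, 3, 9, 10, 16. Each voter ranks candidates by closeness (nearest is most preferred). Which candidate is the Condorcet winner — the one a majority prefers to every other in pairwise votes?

With single-peaked preferences on a line, the Condorcet winner is the candidate closest to the median voter.
The median voter (position 9) is closest to Fay at 9.
Check: Fay vs Gus — voters closer to Fay: 4 of 5.

Fay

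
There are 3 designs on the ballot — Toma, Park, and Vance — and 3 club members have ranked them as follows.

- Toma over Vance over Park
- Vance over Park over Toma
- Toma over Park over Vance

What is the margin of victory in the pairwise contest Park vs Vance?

1

Ballots ranking Park above Vance: 1.
Ballots ranking Vance above Park: 2.
Vance wins 2–1, a margin of 1.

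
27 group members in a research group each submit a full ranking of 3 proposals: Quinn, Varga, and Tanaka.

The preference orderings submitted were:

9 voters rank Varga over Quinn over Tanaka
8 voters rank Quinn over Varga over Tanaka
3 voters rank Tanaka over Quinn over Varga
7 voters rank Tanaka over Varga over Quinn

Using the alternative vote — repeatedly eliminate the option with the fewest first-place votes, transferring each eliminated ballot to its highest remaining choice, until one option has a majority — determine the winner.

Round 1: Tanaka 10, Varga 9, Quinn 8. Quinn has the fewest and is eliminated.
Round 2: Varga 17, Tanaka 10. Varga has a majority.

Varga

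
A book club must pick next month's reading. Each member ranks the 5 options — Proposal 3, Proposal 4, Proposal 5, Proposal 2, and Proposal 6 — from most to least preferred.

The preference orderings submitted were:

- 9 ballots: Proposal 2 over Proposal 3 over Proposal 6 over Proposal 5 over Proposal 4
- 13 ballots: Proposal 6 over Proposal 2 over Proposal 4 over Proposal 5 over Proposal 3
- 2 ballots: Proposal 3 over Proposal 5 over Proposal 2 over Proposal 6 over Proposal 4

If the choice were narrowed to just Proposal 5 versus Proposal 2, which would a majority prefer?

Proposal 2

Ballots ranking Proposal 5 above Proposal 2: 2.
Ballots ranking Proposal 2 above Proposal 5: 9+13 = 22.
Proposal 2 wins the head-to-head, 22–2.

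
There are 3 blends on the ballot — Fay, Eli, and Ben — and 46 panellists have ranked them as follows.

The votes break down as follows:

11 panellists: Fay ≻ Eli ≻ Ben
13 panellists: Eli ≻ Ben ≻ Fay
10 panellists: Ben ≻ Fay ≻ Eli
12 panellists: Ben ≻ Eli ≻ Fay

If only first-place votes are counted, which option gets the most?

Ben

First-place vote totals:
  Fay: 11
  Eli: 13
  Ben: 22
Ben has the most first-place votes.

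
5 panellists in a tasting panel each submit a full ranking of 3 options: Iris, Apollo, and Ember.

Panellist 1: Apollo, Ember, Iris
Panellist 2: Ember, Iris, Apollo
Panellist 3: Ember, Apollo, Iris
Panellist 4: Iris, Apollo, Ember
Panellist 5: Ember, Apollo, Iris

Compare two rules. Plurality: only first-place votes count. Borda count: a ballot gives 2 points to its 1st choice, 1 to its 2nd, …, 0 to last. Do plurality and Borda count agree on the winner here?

Yes

Plurality first-place counts: Iris 1, Apollo 1, Ember 3 → Ember.
Borda totals: Iris 3, Apollo 5, Ember 7 → Ember.
The two rules agree on Ember.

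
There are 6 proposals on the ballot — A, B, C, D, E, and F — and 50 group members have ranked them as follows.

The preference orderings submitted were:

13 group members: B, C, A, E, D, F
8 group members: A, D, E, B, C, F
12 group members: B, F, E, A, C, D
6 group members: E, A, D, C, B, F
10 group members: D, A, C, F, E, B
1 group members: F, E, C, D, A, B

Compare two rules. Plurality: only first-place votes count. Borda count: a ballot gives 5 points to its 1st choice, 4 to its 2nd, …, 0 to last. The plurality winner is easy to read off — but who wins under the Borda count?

A

Plurality first-place counts: A 8, B 25, C 0, D 10, E 6, F 1 → B.
Borda totals: A 168, B 147, C 117, D 115, E 130, F 73 → A.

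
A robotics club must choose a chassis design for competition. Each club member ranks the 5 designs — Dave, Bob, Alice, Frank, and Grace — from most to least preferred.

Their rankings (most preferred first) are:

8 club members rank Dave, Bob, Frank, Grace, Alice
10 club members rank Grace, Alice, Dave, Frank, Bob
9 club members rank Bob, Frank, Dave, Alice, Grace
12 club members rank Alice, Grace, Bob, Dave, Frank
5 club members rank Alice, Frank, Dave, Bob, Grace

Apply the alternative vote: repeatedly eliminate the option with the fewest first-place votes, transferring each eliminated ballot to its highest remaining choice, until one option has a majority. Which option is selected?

Round 1: Alice 17, Grace 10, Bob 9, Dave 8, Frank 0. Frank has the fewest and is eliminated.
Round 2: Alice 17, Grace 10, Bob 9, Dave 8. Dave has the fewest and is eliminated.
Round 3: Bob 17, Alice 17, Grace 10. Grace has the fewest and is eliminated.
Round 4: Alice 27, Bob 17. Alice has a majority.

Alice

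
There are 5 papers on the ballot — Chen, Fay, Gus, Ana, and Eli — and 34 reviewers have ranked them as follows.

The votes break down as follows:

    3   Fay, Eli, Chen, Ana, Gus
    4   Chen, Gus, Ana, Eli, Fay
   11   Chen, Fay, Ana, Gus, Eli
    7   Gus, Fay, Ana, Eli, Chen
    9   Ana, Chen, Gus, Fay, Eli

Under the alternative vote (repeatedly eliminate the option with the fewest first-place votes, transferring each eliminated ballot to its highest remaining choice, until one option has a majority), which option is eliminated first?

Round 1: Chen 15, Ana 9, Gus 7, Fay 3, Eli 0. Eli has the fewest and is eliminated.
Round 2: Chen 15, Ana 9, Gus 7, Fay 3. Fay has the fewest and is eliminated.
Round 3: Chen 18, Ana 9, Gus 7. Chen has a majority.

Eli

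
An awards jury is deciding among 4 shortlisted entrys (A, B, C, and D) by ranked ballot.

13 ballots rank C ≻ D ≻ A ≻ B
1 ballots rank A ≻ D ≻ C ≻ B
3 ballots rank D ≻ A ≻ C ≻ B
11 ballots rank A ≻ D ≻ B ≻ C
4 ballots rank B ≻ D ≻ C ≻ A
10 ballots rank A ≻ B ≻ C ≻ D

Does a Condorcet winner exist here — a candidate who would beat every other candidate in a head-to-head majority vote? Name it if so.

A

Head-to-head results (42 voters total):
A vs B: A wins 38–4.
A vs C: A wins 25–17.
A vs D: A wins 22–20.
B vs C: B wins 25–17.
B vs D: D wins 28–14.
C vs D: C wins 23–19.
A beats each rival — B (38–4), C (25–17), D (22–20) — so A is the Condorcet winner.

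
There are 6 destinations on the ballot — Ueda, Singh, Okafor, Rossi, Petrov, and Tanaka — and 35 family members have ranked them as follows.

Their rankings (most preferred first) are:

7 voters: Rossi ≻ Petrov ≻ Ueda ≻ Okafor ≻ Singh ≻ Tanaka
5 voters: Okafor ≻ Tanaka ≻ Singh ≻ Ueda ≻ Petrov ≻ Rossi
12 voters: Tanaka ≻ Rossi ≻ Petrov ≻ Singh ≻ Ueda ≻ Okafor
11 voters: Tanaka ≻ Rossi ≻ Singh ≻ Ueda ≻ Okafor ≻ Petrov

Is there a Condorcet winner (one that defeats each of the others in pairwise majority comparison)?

Yes

Head-to-head results (35 voters total):
Ueda vs Singh: Singh wins 28–7.
Ueda vs Okafor: Ueda wins 30–5.
Ueda vs Rossi: Rossi wins 30–5.
Ueda vs Petrov: Petrov wins 19–16.
Ueda vs Tanaka: Tanaka wins 28–7.
Singh vs Okafor: Singh wins 23–12.
Singh vs Rossi: Rossi wins 30–5.
Singh vs Petrov: Petrov wins 19–16.
Singh vs Tanaka: Tanaka wins 28–7.
Okafor vs Rossi: Rossi wins 30–5.
Okafor vs Petrov: Petrov wins 19–16.
Okafor vs Tanaka: Tanaka wins 23–12.
Rossi vs Petrov: Rossi wins 30–5.
Rossi vs Tanaka: Tanaka wins 28–7.
Petrov vs Tanaka: Tanaka wins 28–7.
Tanaka beats each rival — Ueda (28–7), Singh (28–7), Okafor (23–12), Rossi (28–7), Petrov (28–7) — so Tanaka is the Condorcet winner.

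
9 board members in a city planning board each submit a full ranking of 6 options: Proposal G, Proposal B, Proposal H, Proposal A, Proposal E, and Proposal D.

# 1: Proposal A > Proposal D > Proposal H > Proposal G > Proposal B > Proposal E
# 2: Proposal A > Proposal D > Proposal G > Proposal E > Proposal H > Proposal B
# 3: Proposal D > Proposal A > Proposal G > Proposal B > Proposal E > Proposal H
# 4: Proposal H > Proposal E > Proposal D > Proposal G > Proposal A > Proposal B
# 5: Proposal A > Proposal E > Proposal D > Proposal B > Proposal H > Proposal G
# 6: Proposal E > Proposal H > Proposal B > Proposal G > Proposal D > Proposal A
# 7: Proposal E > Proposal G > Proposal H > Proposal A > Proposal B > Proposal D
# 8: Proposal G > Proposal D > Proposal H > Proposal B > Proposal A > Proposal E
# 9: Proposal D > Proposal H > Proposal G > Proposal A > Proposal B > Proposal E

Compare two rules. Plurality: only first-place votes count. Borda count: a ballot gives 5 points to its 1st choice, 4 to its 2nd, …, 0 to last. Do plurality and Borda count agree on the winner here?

Plurality first-place counts: Proposal G 1, Proposal B 0, Proposal H 1, Proposal A 3, Proposal E 2, Proposal D 2 → Proposal A.
Borda totals: Proposal G 24, Proposal B 12, Proposal H 24, Proposal A 25, Proposal E 21, Proposal D 29 → Proposal D.
The two rules disagree: plurality picks Proposal A, Borda picks Proposal D.

No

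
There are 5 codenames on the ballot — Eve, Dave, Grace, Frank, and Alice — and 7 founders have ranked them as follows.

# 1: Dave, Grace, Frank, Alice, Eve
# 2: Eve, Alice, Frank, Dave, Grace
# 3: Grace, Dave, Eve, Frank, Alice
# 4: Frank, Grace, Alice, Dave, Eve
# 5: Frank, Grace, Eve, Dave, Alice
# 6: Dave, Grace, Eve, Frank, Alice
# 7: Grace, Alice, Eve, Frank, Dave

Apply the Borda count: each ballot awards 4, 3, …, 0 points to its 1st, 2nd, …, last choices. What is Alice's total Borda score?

9

Borda scores:
  Eve: 0 + 4 + 2 + 0 + 2 + 2 + 2 = 12
  Dave: 4 + 1 + 3 + 1 + 1 + 4 + 0 = 14
  Grace: 3 + 0 + 4 + 3 + 3 + 3 + 4 = 20
  Frank: 2 + 2 + 1 + 4 + 4 + 1 + 1 = 15
  Alice: 1 + 3 + 0 + 2 + 0 + 0 + 3 = 9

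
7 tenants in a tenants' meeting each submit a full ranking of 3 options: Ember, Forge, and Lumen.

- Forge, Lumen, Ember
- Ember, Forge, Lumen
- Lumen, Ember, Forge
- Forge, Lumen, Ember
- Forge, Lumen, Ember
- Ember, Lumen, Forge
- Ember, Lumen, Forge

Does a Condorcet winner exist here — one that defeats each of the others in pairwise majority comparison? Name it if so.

Head-to-head results (7 voters total):
Ember vs Forge: Ember wins 4–3.
Ember vs Lumen: Lumen wins 4–3.
Forge vs Lumen: Forge wins 4–3.
No candidate beats all others: Ember beats Forge beats Lumen beats Ember, a majority cycle.

None — there is no Condorcet winner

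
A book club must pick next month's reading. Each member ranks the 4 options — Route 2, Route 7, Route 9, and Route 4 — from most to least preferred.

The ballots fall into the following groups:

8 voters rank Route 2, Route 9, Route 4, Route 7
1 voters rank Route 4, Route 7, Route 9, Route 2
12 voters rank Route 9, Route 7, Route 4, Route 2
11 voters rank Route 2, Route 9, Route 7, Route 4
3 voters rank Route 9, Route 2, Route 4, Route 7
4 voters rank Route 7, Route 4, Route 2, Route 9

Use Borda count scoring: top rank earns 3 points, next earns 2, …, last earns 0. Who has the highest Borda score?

Route 9

Borda scores:
  Route 2: 8·3 + 0 + 12·0 + 11·3 + 3·2 + 4·1 = 67
  Route 7: 8·0 + 2 + 12·2 + 11·1 + 3·0 + 4·3 = 49
  Route 9: 8·2 + 1 + 12·3 + 11·2 + 3·3 + 4·0 = 84
  Route 4: 8·1 + 3 + 12·1 + 11·0 + 3·1 + 4·2 = 34
Route 9 has the highest total.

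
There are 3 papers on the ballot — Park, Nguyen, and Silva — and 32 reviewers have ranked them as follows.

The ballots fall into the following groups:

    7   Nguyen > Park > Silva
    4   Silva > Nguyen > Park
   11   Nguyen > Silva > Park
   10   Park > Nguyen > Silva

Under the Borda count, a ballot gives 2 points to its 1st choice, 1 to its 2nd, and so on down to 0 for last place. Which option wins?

Borda scores:
  Park: 7·1 + 4·0 + 11·0 + 10·2 = 27
  Nguyen: 7·2 + 4·1 + 11·2 + 10·1 = 50
  Silva: 7·0 + 4·2 + 11·1 + 10·0 = 19
Nguyen has the highest total.

Nguyen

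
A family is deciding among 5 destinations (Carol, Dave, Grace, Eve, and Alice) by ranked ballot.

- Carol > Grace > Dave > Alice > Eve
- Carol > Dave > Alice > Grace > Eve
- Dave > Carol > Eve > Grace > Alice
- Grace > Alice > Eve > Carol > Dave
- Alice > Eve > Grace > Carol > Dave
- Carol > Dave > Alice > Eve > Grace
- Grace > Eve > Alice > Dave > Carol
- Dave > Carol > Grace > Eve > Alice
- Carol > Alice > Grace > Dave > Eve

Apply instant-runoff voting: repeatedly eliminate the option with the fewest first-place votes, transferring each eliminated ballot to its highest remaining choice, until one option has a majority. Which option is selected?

Round 1: Carol 4, Dave 2, Grace 2, Alice 1, Eve 0. Eve has the fewest and is eliminated.
Round 2: Carol 4, Dave 2, Grace 2, Alice 1. Alice has the fewest and is eliminated.
Round 3: Carol 4, Grace 3, Dave 2. Dave has the fewest and is eliminated.
Round 4: Carol 6, Grace 3. Carol has a majority.

Carol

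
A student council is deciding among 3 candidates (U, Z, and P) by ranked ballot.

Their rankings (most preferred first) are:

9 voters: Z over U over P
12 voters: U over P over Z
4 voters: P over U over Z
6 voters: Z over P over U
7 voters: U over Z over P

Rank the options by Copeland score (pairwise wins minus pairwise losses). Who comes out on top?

U

Pairwise results:
  U vs Z: U wins 23–15.
  U vs P: U wins 28–10.
  Z vs P: Z wins 22–16.
Copeland scores (wins − losses):
  U: 2 − 0 = 2
  Z: 1 − 1 = 0
  P: 0 − 2 = -2
U has the best Copeland score.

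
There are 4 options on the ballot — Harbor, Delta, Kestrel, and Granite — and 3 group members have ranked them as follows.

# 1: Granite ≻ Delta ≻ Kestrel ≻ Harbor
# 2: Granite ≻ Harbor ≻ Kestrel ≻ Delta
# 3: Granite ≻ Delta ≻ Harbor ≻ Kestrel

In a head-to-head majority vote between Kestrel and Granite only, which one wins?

Ballots ranking Kestrel above Granite: 0.
Ballots ranking Granite above Kestrel: 3.
Granite wins the head-to-head, 3–0.

Granite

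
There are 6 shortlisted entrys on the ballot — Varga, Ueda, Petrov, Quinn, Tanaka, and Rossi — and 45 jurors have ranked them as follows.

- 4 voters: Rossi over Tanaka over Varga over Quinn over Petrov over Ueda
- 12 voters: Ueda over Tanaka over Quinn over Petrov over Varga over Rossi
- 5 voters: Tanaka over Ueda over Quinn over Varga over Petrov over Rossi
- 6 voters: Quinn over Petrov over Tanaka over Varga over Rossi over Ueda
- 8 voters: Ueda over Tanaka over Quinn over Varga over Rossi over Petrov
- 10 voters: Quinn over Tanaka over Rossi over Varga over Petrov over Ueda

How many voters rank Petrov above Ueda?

20

Ballots ranking Petrov above Ueda: 4+6+10 = 20.
Ballots ranking Ueda above Petrov: 12+5+8 = 25.
So 20 of 45 voters prefer Petrov to Ueda.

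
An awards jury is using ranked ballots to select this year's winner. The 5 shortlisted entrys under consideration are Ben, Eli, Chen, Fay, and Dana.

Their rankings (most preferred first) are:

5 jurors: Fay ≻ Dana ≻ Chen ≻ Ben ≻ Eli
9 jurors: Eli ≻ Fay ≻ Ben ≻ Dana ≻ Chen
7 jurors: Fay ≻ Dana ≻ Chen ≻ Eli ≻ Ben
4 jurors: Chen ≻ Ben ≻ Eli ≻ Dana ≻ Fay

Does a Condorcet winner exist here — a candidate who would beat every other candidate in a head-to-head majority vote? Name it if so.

Head-to-head results (25 voters total):
Ben vs Eli: Eli wins 16–9.
Ben vs Chen: Chen wins 16–9.
Ben vs Fay: Fay wins 21–4.
Ben vs Dana: Ben wins 13–12.
Eli vs Chen: Chen wins 16–9.
Eli vs Fay: Eli wins 13–12.
Eli vs Dana: Eli wins 13–12.
Chen vs Fay: Fay wins 21–4.
Chen vs Dana: Dana wins 21–4.
Fay vs Dana: Fay wins 21–4.
No candidate beats all others: Ben beats Dana beats Chen beats Ben, a majority cycle.

No Condorcet winner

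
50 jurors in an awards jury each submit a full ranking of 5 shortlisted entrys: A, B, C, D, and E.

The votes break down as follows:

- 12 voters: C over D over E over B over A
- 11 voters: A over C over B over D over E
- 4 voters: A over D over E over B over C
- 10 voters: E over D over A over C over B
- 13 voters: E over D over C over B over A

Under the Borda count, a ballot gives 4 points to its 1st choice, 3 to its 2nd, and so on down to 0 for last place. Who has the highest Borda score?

D

Borda scores:
  A: 12·0 + 11·4 + 4·4 + 10·2 + 13·0 = 80
  B: 12·1 + 11·2 + 4·1 + 10·0 + 13·1 = 51
  C: 12·4 + 11·3 + 4·0 + 10·1 + 13·2 = 117
  D: 12·3 + 11·1 + 4·3 + 10·3 + 13·3 = 128
  E: 12·2 + 11·0 + 4·2 + 10·4 + 13·4 = 124
D has the highest total.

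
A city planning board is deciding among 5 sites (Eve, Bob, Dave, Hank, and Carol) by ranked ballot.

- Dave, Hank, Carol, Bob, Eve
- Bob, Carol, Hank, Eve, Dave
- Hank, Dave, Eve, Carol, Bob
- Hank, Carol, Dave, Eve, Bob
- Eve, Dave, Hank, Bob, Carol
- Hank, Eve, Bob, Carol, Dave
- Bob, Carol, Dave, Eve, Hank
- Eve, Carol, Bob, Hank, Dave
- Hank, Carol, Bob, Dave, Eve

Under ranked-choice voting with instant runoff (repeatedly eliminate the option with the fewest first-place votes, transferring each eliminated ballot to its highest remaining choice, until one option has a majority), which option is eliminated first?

Round 1: Hank 4, Eve 2, Bob 2, Dave 1, Carol 0. Carol has the fewest and is eliminated.
Round 2: Hank 4, Eve 2, Bob 2, Dave 1. Dave has the fewest and is eliminated.
Round 3: Hank 5, Eve 2, Bob 2. Hank has a majority.

Carol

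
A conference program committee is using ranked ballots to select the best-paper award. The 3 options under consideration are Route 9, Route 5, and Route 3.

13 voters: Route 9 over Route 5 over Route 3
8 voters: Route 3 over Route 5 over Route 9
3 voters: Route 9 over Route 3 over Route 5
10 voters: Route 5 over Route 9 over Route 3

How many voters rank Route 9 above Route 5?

16

Ballots ranking Route 9 above Route 5: 13+3 = 16.
Ballots ranking Route 5 above Route 9: 8+10 = 18.
So 16 of 34 voters prefer Route 9 to Route 5.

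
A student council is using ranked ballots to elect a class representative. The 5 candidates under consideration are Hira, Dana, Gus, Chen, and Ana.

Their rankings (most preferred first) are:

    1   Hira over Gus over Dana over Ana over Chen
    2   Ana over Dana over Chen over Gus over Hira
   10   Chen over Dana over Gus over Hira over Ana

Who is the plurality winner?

First-place vote totals:
  Hira: 1
  Dana: 0
  Gus: 0
  Chen: 10
  Ana: 2
Chen has the most first-place votes.

Chen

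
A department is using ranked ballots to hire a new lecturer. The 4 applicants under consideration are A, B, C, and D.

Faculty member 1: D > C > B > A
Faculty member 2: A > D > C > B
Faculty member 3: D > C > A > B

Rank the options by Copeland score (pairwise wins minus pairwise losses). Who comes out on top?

Pairwise results:
  A vs B: A wins 2–1.
  A vs C: C wins 2–1.
  A vs D: D wins 2–1.
  B vs C: C wins 3–0.
  B vs D: D wins 3–0.
  C vs D: D wins 3–0.
Copeland scores (wins − losses):
  A: 1 − 2 = -1
  B: 0 − 3 = -3
  C: 2 − 1 = 1
  D: 3 − 0 = 3
D has the best Copeland score.

D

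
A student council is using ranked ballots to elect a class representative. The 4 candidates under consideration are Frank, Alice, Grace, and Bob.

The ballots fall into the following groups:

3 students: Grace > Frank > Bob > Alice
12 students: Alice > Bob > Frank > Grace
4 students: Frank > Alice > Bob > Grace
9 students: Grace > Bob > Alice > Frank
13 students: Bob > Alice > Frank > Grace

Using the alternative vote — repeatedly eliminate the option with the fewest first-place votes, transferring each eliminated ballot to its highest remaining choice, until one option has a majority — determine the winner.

Bob

Round 1: Bob 13, Alice 12, Grace 12, Frank 4. Frank has the fewest and is eliminated.
Round 2: Alice 16, Bob 13, Grace 12. Grace has the fewest and is eliminated.
Round 3: Bob 25, Alice 16. Bob has a majority.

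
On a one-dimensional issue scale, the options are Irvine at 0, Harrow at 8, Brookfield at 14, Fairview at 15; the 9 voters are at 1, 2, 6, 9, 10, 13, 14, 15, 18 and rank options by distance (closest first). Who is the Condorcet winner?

With single-peaked preferences on a line, the Condorcet winner is the candidate closest to the median voter.
The median voter (position 10) is closest to Harrow at 8.
Check: Harrow vs Fairview — voters closer to Harrow: 5 of 9.

Harrow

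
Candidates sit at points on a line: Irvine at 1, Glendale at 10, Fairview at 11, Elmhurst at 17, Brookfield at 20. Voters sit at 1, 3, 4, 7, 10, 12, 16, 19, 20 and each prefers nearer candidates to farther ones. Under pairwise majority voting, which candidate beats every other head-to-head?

Glendale

With single-peaked preferences on a line, the Condorcet winner is the candidate closest to the median voter.
The median voter (position 10) is closest to Glendale at 10.
Check: Glendale vs Elmhurst — voters closer to Glendale: 6 of 9.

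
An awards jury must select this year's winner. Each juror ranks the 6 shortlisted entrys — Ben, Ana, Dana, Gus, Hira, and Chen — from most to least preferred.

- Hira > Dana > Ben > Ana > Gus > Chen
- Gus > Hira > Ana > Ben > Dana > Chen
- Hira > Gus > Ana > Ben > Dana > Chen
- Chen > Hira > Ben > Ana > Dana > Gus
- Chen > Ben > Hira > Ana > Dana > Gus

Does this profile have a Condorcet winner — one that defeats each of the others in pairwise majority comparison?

Head-to-head results (5 voters total):
Ben vs Ana: Ben wins 3–2.
Ben vs Dana: Ben wins 4–1.
Ben vs Gus: Ben wins 3–2.
Ben vs Hira: Hira wins 4–1.
Ben vs Chen: Ben wins 3–2.
Ana vs Dana: Ana wins 4–1.
Ana vs Gus: Ana wins 3–2.
Ana vs Hira: Hira wins 5–0.
Ana vs Chen: Ana wins 3–2.
Dana vs Gus: Dana wins 3–2.
Dana vs Hira: Hira wins 5–0.
Dana vs Chen: Dana wins 3–2.
Gus vs Hira: Hira wins 4–1.
Gus vs Chen: Gus wins 3–2.
Hira vs Chen: Hira wins 3–2.
Hira beats each rival — Ben (4–1), Ana (5–0), Dana (5–0), Gus (4–1), Chen (3–2) — so Hira is the Condorcet winner.

Yes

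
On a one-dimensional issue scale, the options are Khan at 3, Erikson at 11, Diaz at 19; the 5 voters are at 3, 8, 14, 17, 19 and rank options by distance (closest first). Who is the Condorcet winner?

With single-peaked preferences on a line, the Condorcet winner is the candidate closest to the median voter.
The median voter (position 14) is closest to Erikson at 11.
Check: Erikson vs Khan — voters closer to Erikson: 4 of 5.

Erikson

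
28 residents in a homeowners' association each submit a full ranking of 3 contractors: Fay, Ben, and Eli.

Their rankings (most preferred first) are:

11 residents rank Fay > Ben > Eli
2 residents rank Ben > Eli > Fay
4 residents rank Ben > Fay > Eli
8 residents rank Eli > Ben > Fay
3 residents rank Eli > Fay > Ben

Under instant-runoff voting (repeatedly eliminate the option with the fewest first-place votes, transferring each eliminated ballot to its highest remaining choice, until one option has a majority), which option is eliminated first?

Ben

Round 1: Fay 11, Eli 11, Ben 6. Ben has the fewest and is eliminated.
Round 2: Fay 15, Eli 13. Fay has a majority.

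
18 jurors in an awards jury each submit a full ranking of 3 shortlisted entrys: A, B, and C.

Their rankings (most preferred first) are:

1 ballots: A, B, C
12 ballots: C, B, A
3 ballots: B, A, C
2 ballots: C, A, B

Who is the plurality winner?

First-place vote totals:
  A: 1
  B: 3
  C: 14
C has the most first-place votes.

C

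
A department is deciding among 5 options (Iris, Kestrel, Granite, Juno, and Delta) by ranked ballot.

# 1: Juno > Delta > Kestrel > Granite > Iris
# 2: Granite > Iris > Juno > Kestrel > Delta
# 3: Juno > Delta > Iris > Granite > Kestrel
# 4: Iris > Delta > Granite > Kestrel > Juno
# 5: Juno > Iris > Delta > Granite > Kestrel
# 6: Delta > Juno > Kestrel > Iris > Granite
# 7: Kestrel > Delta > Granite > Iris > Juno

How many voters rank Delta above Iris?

Ballots ranking Delta above Iris: 4.
Ballots ranking Iris above Delta: 3.
So 4 of 7 voters prefer Delta to Iris.

4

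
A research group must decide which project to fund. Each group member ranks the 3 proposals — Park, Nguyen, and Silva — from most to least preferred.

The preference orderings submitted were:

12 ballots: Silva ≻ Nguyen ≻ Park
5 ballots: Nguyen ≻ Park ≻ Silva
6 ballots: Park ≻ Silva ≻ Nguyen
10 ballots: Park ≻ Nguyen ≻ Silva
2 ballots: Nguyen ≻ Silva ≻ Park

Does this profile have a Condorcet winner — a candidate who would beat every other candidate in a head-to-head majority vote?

No

Head-to-head results (35 voters total):
Park vs Nguyen: Nguyen wins 19–16.
Park vs Silva: Park wins 21–14.
Nguyen vs Silva: Silva wins 18–17.
No candidate beats all others: Park beats Silva beats Nguyen beats Park, a majority cycle.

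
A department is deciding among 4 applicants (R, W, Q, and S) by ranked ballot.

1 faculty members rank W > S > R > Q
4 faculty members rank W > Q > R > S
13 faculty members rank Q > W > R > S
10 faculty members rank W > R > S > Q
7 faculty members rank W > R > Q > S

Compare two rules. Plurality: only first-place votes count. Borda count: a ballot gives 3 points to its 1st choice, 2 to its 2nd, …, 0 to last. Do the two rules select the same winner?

Yes

Plurality first-place counts: R 0, W 22, Q 13, S 0 → W.
Borda totals: R 52, W 92, Q 54, S 12 → W.
The two rules agree on W.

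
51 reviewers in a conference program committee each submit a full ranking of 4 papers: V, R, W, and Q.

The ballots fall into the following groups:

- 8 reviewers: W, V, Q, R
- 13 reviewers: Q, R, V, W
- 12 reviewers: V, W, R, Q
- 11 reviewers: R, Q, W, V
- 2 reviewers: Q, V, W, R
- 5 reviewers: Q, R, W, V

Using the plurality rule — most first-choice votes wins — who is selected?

First-place vote totals:
  V: 12
  R: 11
  W: 8
  Q: 20
Q has the most first-place votes.

Q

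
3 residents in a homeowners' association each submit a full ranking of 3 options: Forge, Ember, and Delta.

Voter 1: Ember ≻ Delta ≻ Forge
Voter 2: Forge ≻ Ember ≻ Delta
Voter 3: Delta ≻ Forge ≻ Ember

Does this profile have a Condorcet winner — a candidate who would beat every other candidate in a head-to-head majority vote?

No

Head-to-head results (3 voters total):
Forge vs Ember: Forge wins 2–1.
Forge vs Delta: Delta wins 2–1.
Ember vs Delta: Ember wins 2–1.
No candidate beats all others: Forge beats Ember beats Delta beats Forge, a majority cycle.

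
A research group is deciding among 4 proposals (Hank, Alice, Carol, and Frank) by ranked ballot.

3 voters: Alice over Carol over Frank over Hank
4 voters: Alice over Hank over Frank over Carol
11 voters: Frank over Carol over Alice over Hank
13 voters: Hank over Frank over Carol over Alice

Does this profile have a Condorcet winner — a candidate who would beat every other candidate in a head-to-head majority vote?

Head-to-head results (31 voters total):
Hank vs Alice: Alice wins 18–13.
Hank vs Carol: Hank wins 17–14.
Hank vs Frank: Hank wins 17–14.
Alice vs Carol: Carol wins 24–7.
Alice vs Frank: Frank wins 24–7.
Carol vs Frank: Frank wins 28–3.
No candidate beats all others: Hank beats Carol beats Alice beats Hank, a majority cycle.

No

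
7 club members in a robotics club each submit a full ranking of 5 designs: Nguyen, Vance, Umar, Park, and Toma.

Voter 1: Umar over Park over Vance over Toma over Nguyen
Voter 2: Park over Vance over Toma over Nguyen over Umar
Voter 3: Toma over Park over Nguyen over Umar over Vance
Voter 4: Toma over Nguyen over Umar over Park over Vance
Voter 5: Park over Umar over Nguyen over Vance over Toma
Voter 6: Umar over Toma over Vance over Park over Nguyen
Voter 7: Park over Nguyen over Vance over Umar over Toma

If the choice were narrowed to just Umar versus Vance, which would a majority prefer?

Ballots ranking Umar above Vance: 5.
Ballots ranking Vance above Umar: 2.
Umar wins the head-to-head, 5–2.

Umar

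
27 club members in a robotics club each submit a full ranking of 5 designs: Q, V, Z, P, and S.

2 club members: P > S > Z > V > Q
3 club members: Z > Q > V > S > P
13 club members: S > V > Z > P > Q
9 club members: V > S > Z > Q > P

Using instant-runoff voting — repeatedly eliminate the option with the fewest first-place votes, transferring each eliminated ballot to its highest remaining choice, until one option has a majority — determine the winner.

Round 1: S 13, V 9, Z 3, P 2, Q 0. Q has the fewest and is eliminated.
Round 2: S 13, V 9, Z 3, P 2. P has the fewest and is eliminated.
Round 3: S 15, V 9, Z 3. S has a majority.

S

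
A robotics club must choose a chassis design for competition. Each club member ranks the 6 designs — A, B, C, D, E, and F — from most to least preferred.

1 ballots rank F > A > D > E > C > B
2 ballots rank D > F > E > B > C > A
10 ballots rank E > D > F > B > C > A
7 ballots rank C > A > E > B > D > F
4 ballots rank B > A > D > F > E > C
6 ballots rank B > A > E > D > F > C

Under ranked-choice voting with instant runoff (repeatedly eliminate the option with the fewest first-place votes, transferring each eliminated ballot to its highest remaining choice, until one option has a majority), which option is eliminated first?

A

Round 1: B 10, E 10, C 7, D 2, F 1, A 0. A has the fewest and is eliminated.
Round 2: B 10, E 10, C 7, D 2, F 1. F has the fewest and is eliminated.
Round 3: B 10, E 10, C 7, D 3. D has the fewest and is eliminated.
Round 4: E 13, B 10, C 7. C has the fewest and is eliminated.
Round 5: E 20, B 10. E has a majority.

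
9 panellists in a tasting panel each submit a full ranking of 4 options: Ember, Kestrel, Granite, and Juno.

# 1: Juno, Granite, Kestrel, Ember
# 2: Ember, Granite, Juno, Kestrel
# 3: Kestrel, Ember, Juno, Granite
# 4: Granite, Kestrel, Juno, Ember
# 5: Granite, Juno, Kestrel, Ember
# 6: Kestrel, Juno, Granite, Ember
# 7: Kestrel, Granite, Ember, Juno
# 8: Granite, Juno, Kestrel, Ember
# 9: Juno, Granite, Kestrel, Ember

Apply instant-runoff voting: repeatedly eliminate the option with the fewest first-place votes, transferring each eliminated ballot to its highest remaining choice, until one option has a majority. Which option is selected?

Granite

Round 1: Kestrel 3, Granite 3, Juno 2, Ember 1. Ember has the fewest and is eliminated.
Round 2: Granite 4, Kestrel 3, Juno 2. Juno has the fewest and is eliminated.
Round 3: Granite 6, Kestrel 3. Granite has a majority.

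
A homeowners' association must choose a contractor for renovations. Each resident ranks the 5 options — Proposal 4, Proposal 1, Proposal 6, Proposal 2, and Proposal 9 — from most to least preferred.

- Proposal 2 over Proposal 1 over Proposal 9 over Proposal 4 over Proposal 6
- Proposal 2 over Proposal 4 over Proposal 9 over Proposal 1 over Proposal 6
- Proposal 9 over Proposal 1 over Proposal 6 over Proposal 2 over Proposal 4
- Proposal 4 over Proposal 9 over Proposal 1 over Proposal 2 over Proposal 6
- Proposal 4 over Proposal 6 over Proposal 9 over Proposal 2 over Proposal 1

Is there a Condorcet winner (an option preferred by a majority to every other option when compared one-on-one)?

Head-to-head results (5 voters total):
Proposal 4 vs Proposal 1: Proposal 4 wins 3–2.
Proposal 4 vs Proposal 6: Proposal 4 wins 4–1.
Proposal 4 vs Proposal 2: Proposal 2 wins 3–2.
Proposal 4 vs Proposal 9: Proposal 4 wins 3–2.
Proposal 1 vs Proposal 6: Proposal 1 wins 4–1.
Proposal 1 vs Proposal 2: Proposal 2 wins 3–2.
Proposal 1 vs Proposal 9: Proposal 9 wins 4–1.
Proposal 6 vs Proposal 2: Proposal 2 wins 3–2.
Proposal 6 vs Proposal 9: Proposal 9 wins 4–1.
Proposal 2 vs Proposal 9: Proposal 9 wins 3–2.
No candidate beats all others: Proposal 4 beats Proposal 9 beats Proposal 2 beats Proposal 4, a majority cycle.

No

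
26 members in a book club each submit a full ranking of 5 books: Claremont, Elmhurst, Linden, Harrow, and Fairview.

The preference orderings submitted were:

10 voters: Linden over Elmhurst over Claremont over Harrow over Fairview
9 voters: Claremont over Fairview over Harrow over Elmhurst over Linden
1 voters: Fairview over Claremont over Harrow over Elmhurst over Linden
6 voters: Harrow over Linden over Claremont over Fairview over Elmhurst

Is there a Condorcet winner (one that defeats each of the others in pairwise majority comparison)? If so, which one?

No Condorcet winner

Head-to-head results (26 voters total):
Claremont vs Elmhurst: Claremont wins 16–10.
Claremont vs Linden: Linden wins 16–10.
Claremont vs Harrow: Claremont wins 20–6.
Claremont vs Fairview: Claremont wins 25–1.
Elmhurst vs Linden: Linden wins 16–10.
Elmhurst vs Harrow: Harrow wins 16–10.
Elmhurst vs Fairview: Fairview wins 16–10.
Linden vs Harrow: Harrow wins 16–10.
Linden vs Fairview: Linden wins 16–10.
Harrow vs Fairview: Harrow wins 16–10.
No candidate beats all others: Claremont beats Harrow beats Linden beats Claremont, a majority cycle.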